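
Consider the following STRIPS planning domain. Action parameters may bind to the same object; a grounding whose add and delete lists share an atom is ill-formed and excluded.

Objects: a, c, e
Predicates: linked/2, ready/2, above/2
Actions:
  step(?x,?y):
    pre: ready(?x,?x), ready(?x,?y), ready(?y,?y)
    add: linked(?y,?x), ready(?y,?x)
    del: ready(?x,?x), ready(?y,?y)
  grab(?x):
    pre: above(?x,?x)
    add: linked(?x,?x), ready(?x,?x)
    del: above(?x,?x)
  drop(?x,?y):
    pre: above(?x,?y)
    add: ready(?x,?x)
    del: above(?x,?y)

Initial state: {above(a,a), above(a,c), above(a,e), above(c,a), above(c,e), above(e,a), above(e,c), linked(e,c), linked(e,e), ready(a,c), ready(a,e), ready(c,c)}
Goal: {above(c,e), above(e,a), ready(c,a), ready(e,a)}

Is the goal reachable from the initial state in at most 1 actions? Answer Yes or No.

1. grab(a)  →  {above(a,c), above(a,e), above(c,a), above(c,e), above(e,a), above(e,c), linked(a,a), linked(e,c), linked(e,e), ready(a,a), ready(a,c), ready(a,e), ready(c,c)}
2. step(a,c)  →  {above(a,c), above(a,e), above(c,a), above(c,e), above(e,a), above(e,c), linked(a,a), linked(c,a), linked(e,c), linked(e,e), ready(a,c), ready(a,e), ready(c,a)}
3. drop(a,c)  →  {above(a,e), above(c,a), above(c,e), above(e,a), above(e,c), linked(a,a), linked(c,a), linked(e,c), linked(e,e), ready(a,a), ready(a,c), ready(a,e), ready(c,a)}
4. drop(e,c)  →  {above(a,e), above(c,a), above(c,e), above(e,a), linked(a,a), linked(c,a), linked(e,c), linked(e,e), ready(a,a), ready(a,c), ready(a,e), ready(c,a), ready(e,e)}
5. step(a,e)  →  {above(a,e), above(c,a), above(c,e), above(e,a), linked(a,a), linked(c,a), linked(e,a), linked(e,c), linked(e,e), ready(a,c), ready(a,e), ready(c,a), ready(e,a)}
optimal plan length = 5; 5 > 1

No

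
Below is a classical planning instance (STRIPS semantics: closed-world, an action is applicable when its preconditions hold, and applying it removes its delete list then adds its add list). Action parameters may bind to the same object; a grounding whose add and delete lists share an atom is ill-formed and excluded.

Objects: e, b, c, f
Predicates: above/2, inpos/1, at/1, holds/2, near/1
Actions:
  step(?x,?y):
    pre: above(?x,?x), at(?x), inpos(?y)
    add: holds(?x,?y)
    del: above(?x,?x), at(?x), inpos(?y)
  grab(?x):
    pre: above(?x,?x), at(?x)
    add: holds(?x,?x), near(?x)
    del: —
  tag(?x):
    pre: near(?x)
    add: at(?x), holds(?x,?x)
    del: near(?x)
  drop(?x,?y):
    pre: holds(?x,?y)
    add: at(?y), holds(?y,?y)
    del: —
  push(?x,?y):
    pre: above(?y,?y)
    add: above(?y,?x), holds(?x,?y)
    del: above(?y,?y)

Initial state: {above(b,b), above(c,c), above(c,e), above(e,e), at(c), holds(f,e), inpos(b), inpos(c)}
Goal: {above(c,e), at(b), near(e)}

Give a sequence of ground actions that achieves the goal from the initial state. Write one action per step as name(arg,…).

step(c,b); drop(c,b); drop(f,e); grab(e)

1. step(c,b)  →  {above(b,b), above(c,e), above(e,e), holds(c,b), holds(f,e), inpos(c)}
2. drop(c,b)  →  {above(b,b), above(c,e), above(e,e), at(b), holds(b,b), holds(c,b), holds(f,e), inpos(c)}
3. drop(f,e)  →  {above(b,b), above(c,e), above(e,e), at(b), at(e), holds(b,b), holds(c,b), holds(e,e), holds(f,e), inpos(c)}
4. grab(e)  →  {above(b,b), above(c,e), above(e,e), at(b), at(e), holds(b,b), holds(c,b), holds(e,e), holds(f,e), inpos(c), near(e)}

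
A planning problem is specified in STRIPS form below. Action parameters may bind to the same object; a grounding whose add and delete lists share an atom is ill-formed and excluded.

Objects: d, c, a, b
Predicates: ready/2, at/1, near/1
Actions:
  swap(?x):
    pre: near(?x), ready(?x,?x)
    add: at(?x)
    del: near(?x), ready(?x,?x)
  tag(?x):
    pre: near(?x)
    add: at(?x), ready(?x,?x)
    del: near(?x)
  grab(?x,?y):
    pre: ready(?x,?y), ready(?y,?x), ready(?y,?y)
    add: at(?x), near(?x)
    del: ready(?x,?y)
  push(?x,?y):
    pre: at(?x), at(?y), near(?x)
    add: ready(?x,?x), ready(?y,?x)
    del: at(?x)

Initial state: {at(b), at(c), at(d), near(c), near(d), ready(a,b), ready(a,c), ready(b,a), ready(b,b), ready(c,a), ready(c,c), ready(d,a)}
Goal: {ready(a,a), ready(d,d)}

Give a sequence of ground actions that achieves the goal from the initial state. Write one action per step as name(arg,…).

1. tag(d)  →  {at(b), at(c), at(d), near(c), ready(a,b), ready(a,c), ready(b,a), ready(b,b), ready(c,a), ready(c,c), ready(d,a), ready(d,d)}
2. grab(a,c)  →  {at(a), at(b), at(c), at(d), near(a), near(c), ready(a,b), ready(b,a), ready(b,b), ready(c,a), ready(c,c), ready(d,a), ready(d,d)}
3. tag(a)  →  {at(a), at(b), at(c), at(d), near(c), ready(a,a), ready(a,b), ready(b,a), ready(b,b), ready(c,a), ready(c,c), ready(d,a), ready(d,d)}

tag(d); grab(a,c); tag(a)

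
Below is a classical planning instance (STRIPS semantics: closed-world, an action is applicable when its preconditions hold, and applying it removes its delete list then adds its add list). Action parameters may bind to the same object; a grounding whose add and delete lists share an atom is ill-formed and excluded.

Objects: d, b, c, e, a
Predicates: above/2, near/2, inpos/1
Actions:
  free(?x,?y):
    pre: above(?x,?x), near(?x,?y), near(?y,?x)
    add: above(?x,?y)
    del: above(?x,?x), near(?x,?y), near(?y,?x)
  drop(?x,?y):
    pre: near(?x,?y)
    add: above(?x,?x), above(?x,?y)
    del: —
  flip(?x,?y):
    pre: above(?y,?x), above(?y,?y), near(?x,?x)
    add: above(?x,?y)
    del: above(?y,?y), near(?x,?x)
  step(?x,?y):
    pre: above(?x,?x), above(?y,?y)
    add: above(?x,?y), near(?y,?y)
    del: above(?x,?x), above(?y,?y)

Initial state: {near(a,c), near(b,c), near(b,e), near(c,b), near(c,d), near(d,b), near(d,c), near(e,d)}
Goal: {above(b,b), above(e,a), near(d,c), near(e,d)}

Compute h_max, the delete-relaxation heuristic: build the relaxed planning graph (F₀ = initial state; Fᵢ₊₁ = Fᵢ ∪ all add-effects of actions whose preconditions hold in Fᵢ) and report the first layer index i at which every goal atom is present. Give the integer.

2

F0 = init (8 atoms)
F1 = F0 ∪ {above(a,a), above(a,c), above(b,b), above(b,c), above(b,e), above(c,b), above(c,c), above(c,d), above(d,b), above(d,c), above(d,d), above(e,d), above(e,e)}  (21 atoms)
F2 = F1 ∪ {above(a,b), above(a,d), above(a,e), above(b,a), above(b,d), above(c,a), above(c,e), above(d,a), above(d,e), above(e,a), above(e,b), above(e,c), near(a,a), near(b,b), near(c,c), near(d,d), near(e,e)}  (38 atoms)
goal ⊆ F2  ⇒  h_max = 2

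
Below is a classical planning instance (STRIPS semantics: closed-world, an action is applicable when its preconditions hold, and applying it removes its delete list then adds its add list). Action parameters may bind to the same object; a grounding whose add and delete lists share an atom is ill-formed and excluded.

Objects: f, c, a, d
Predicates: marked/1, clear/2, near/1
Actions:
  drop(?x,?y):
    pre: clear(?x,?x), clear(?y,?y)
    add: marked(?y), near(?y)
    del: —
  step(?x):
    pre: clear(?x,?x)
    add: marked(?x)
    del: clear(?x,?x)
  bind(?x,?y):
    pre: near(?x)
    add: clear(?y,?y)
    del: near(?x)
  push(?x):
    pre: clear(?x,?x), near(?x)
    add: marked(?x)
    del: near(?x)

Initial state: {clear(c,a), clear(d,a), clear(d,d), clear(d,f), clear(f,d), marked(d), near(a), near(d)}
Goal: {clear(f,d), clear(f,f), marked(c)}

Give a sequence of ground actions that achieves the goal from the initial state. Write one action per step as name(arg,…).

1. bind(a,f)  →  {clear(c,a), clear(d,a), clear(d,d), clear(d,f), clear(f,d), clear(f,f), marked(d), near(d)}
2. bind(d,c)  →  {clear(c,a), clear(c,c), clear(d,a), clear(d,d), clear(d,f), clear(f,d), clear(f,f), marked(d)}
3. drop(f,c)  →  {clear(c,a), clear(c,c), clear(d,a), clear(d,d), clear(d,f), clear(f,d), clear(f,f), marked(c), marked(d), near(c)}

bind(a,f); bind(d,c); drop(f,c)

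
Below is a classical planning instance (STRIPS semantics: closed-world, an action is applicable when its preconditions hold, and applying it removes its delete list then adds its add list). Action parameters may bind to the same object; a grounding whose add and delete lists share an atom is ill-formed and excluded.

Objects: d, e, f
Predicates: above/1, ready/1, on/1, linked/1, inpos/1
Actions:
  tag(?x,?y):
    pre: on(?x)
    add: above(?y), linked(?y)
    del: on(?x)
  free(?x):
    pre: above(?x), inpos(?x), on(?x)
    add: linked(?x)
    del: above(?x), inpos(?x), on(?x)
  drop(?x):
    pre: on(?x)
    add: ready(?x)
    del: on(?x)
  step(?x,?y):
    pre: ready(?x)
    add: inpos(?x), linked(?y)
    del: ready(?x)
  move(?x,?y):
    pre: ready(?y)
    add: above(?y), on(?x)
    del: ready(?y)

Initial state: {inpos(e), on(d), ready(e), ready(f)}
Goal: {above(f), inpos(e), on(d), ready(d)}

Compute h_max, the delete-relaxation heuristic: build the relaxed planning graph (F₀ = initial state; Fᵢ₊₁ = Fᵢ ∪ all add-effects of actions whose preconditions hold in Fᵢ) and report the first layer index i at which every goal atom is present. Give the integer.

1

F0 = init (4 atoms)
F1 = F0 ∪ {above(d), above(e), above(f), inpos(f), linked(d), linked(e), linked(f), on(e), on(f), ready(d)}  (14 atoms)
goal ⊆ F1  ⇒  h_max = 1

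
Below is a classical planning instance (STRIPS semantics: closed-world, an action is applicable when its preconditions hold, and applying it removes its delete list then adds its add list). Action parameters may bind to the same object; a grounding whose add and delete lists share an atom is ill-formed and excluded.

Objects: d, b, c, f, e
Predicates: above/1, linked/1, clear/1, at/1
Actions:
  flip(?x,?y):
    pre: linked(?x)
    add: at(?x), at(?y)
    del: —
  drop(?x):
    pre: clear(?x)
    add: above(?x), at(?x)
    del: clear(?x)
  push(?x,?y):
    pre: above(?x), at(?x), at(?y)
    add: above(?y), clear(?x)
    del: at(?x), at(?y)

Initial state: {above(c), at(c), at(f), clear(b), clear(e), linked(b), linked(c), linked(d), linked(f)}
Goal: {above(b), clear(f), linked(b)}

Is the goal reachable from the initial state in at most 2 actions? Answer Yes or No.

No

1. push(c,f)  →  {above(c), above(f), clear(b), clear(c), clear(e), linked(b), linked(c), linked(d), linked(f)}
2. flip(b,f)  →  {above(c), above(f), at(b), at(f), clear(b), clear(c), clear(e), linked(b), linked(c), linked(d), linked(f)}
3. push(f,b)  →  {above(b), above(c), above(f), clear(b), clear(c), clear(e), clear(f), linked(b), linked(c), linked(d), linked(f)}
optimal plan length = 3; 3 > 2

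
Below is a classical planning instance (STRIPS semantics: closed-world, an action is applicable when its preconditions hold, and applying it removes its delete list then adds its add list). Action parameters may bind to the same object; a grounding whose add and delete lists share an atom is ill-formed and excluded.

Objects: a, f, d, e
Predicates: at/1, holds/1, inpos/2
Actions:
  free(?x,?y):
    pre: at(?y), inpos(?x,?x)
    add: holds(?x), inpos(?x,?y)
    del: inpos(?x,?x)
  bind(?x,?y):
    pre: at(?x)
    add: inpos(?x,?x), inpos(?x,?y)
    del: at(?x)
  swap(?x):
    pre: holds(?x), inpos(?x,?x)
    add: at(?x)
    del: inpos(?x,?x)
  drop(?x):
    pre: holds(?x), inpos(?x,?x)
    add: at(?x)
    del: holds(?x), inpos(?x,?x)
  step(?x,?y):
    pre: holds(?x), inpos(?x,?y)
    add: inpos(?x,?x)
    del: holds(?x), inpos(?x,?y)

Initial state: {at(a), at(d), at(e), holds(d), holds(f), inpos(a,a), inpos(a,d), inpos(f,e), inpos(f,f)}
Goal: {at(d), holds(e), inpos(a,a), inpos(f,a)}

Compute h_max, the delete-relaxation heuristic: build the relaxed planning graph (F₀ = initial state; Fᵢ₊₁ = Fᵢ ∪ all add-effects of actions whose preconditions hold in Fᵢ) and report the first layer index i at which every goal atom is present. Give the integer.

2

F0 = init (9 atoms)
F1 = F0 ∪ {at(f), holds(a), inpos(a,e), inpos(a,f), inpos(d,a), inpos(d,d), inpos(d,e), inpos(d,f), inpos(e,a), inpos(e,d), inpos(e,e), inpos(e,f), inpos(f,a), inpos(f,d)}  (23 atoms)
F2 = F1 ∪ {holds(e)}  (24 atoms)
goal ⊆ F2  ⇒  h_max = 2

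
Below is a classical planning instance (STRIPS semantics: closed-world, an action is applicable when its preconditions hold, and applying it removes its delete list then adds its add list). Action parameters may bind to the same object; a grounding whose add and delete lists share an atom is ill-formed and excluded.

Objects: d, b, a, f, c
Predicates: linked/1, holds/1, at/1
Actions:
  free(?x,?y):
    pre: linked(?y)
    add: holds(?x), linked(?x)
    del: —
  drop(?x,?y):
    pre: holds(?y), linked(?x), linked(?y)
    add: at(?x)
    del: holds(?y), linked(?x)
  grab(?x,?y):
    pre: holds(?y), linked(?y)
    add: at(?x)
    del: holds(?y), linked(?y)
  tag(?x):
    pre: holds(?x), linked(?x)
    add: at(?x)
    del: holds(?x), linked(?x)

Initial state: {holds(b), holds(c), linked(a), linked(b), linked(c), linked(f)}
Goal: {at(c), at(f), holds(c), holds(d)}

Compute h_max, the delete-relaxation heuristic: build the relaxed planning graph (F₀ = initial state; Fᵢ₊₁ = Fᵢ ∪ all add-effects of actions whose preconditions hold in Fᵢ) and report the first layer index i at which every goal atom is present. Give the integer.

1

F0 = init (6 atoms)
F1 = F0 ∪ {at(a), at(b), at(c), at(d), at(f), holds(a), holds(d), holds(f), linked(d)}  (15 atoms)
goal ⊆ F1  ⇒  h_max = 1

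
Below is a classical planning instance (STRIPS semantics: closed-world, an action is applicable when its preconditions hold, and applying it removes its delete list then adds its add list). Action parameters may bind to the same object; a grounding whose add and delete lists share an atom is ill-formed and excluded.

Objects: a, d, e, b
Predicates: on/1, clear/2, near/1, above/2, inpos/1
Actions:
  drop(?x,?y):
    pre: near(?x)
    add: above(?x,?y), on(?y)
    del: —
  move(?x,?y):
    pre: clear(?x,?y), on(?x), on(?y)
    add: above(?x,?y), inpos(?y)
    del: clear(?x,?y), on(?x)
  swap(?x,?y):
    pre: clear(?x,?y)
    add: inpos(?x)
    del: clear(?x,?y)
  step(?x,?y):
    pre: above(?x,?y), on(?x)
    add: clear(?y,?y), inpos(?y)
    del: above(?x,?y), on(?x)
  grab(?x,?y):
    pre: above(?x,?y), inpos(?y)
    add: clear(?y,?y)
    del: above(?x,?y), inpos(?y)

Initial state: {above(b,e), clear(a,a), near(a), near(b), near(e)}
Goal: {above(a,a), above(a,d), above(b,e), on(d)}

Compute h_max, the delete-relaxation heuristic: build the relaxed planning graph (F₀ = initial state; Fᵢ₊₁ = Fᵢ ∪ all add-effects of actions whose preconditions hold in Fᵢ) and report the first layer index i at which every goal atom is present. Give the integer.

1

F0 = init (5 atoms)
F1 = F0 ∪ {above(a,a), above(a,b), above(a,d), above(a,e), above(b,a), above(b,b), above(b,d), above(e,a), above(e,b), above(e,d), above(e,e), inpos(a), on(a), on(b), on(d), on(e)}  (21 atoms)
goal ⊆ F1  ⇒  h_max = 1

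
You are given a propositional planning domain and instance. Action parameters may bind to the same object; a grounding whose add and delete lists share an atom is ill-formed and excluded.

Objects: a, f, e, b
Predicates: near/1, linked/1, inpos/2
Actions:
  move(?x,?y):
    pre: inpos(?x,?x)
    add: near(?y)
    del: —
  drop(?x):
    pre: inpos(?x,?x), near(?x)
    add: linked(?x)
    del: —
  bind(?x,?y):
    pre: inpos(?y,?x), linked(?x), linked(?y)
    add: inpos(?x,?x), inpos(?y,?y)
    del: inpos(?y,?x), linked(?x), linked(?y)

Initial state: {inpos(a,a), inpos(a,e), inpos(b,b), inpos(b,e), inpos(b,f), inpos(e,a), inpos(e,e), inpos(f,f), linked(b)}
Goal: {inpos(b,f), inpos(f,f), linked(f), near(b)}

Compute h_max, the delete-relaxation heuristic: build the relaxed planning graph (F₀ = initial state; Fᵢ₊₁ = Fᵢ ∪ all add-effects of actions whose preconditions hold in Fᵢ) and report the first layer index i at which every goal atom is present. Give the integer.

F0 = init (9 atoms)
F1 = F0 ∪ {near(a), near(b), near(e), near(f)}  (13 atoms)
F2 = F1 ∪ {linked(a), linked(e), linked(f)}  (16 atoms)
goal ⊆ F2  ⇒  h_max = 2

2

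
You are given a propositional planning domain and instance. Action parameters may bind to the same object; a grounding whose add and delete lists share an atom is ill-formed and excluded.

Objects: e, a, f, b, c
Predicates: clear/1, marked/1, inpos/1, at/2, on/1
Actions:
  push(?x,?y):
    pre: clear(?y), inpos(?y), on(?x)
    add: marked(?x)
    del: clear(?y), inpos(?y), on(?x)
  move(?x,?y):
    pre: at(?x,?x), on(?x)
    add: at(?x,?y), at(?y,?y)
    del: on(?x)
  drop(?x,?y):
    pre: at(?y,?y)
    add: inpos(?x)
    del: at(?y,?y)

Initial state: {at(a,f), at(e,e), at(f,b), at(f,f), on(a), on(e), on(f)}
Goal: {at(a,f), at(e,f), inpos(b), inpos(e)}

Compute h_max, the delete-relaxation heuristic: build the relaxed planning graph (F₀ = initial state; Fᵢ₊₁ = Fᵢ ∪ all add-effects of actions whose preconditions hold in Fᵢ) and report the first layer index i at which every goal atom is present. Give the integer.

F0 = init (7 atoms)
F1 = F0 ∪ {at(a,a), at(b,b), at(c,c), at(e,a), at(e,b), at(e,c), at(e,f), at(f,a), at(f,c), at(f,e), inpos(a), inpos(b), inpos(c), inpos(e), inpos(f)}  (22 atoms)
goal ⊆ F1  ⇒  h_max = 1

1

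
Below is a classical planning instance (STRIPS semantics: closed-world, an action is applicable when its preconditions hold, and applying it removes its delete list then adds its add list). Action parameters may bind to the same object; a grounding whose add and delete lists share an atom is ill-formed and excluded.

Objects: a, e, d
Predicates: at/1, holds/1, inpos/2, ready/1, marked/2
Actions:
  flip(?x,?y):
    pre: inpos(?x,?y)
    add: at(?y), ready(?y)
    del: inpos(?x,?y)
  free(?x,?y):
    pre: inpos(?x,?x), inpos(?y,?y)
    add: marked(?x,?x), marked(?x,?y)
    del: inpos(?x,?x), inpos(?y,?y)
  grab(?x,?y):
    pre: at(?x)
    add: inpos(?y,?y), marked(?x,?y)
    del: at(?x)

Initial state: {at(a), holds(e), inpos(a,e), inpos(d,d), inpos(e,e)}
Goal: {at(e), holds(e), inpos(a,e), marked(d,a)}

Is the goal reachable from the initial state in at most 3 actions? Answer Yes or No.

Yes

1. flip(e,e)  →  {at(a), at(e), holds(e), inpos(a,e), inpos(d,d), ready(e)}
2. flip(d,d)  →  {at(a), at(d), at(e), holds(e), inpos(a,e), ready(d), ready(e)}
3. grab(d,a)  →  {at(a), at(e), holds(e), inpos(a,a), inpos(a,e), marked(d,a), ready(d), ready(e)}
optimal plan length = 3; 3 ≤ 3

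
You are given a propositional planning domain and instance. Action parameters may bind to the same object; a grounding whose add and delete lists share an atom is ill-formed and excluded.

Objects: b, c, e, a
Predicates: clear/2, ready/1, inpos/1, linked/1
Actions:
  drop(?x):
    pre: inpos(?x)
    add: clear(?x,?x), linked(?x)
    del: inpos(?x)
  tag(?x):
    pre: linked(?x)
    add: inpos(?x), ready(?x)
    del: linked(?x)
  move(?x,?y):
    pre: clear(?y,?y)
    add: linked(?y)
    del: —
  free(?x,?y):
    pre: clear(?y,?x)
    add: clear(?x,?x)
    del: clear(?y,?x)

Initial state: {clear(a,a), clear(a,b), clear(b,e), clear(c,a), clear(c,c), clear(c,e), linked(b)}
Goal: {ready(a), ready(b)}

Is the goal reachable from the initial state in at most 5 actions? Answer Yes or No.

1. tag(b)  →  {clear(a,a), clear(a,b), clear(b,e), clear(c,a), clear(c,c), clear(c,e), inpos(b), ready(b)}
2. move(b,a)  →  {clear(a,a), clear(a,b), clear(b,e), clear(c,a), clear(c,c), clear(c,e), inpos(b), linked(a), ready(b)}
3. tag(a)  →  {clear(a,a), clear(a,b), clear(b,e), clear(c,a), clear(c,c), clear(c,e), inpos(a), inpos(b), ready(a), ready(b)}
optimal plan length = 3; 3 ≤ 5

Yes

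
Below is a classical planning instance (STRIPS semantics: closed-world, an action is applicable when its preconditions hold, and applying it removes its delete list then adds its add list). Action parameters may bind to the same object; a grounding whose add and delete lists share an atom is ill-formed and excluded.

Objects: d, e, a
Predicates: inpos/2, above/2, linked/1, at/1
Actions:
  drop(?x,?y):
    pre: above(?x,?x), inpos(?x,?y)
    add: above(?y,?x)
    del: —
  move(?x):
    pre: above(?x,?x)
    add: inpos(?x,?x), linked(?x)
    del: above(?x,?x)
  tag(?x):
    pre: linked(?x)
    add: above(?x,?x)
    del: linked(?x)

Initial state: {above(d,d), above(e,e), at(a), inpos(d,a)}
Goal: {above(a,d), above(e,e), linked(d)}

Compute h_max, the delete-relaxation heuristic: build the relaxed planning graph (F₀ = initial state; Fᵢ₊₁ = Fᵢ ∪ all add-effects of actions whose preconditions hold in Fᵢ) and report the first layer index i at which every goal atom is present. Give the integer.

1

F0 = init (4 atoms)
F1 = F0 ∪ {above(a,d), inpos(d,d), inpos(e,e), linked(d), linked(e)}  (9 atoms)
goal ⊆ F1  ⇒  h_max = 1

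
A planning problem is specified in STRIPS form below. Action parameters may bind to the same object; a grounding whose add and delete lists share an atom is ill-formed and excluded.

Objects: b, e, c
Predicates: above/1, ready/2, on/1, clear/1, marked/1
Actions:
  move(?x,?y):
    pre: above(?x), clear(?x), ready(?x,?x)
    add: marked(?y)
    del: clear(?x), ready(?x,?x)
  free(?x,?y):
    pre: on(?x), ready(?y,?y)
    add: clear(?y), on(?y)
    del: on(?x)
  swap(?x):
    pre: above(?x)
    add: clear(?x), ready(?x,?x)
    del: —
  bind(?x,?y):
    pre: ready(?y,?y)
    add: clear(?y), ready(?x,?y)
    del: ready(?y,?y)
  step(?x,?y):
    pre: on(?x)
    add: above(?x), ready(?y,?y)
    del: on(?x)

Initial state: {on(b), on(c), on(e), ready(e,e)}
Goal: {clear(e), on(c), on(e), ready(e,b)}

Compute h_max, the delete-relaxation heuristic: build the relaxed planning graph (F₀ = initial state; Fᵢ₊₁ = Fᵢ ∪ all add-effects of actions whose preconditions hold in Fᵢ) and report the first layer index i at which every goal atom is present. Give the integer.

2

F0 = init (4 atoms)
F1 = F0 ∪ {above(b), above(c), above(e), clear(e), ready(b,b), ready(b,e), ready(c,c), ready(c,e)}  (12 atoms)
F2 = F1 ∪ {clear(b), clear(c), marked(b), marked(c), marked(e), ready(b,c), ready(c,b), ready(e,b), ready(e,c)}  (21 atoms)
goal ⊆ F2  ⇒  h_max = 2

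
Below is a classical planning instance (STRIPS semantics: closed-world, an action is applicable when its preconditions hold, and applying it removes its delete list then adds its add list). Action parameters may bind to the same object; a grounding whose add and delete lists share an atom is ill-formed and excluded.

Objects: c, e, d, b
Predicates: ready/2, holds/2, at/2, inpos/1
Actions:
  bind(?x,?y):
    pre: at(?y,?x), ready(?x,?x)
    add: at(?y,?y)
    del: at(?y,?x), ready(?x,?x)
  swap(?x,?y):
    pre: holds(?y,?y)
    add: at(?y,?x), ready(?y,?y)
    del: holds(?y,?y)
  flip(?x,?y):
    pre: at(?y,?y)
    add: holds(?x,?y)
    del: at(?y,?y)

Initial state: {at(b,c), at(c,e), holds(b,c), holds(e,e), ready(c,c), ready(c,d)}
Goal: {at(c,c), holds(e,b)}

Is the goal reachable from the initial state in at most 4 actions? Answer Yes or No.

1. bind(c,b)  →  {at(b,b), at(c,e), holds(b,c), holds(e,e), ready(c,d)}
2. swap(c,e)  →  {at(b,b), at(c,e), at(e,c), holds(b,c), ready(c,d), ready(e,e)}
3. bind(e,c)  →  {at(b,b), at(c,c), at(e,c), holds(b,c), ready(c,d)}
4. flip(e,b)  →  {at(c,c), at(e,c), holds(b,c), holds(e,b), ready(c,d)}
optimal plan length = 4; 4 ≤ 4

Yes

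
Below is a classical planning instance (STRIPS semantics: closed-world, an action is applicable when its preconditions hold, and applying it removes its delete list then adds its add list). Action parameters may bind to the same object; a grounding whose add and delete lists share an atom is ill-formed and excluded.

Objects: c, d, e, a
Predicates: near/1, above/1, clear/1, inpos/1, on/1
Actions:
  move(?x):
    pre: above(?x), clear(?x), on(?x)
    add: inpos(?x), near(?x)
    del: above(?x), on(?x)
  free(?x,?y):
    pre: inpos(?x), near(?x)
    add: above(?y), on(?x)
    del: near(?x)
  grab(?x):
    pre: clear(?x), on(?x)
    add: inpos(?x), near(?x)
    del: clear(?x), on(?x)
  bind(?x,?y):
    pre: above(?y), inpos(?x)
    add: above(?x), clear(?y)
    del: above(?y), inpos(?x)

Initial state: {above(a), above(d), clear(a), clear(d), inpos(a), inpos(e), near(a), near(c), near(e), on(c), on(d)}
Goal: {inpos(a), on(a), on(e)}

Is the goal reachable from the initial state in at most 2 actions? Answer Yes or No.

1. free(e,c)  →  {above(a), above(c), above(d), clear(a), clear(d), inpos(a), inpos(e), near(a), near(c), on(c), on(d), on(e)}
2. free(a,c)  →  {above(a), above(c), above(d), clear(a), clear(d), inpos(a), inpos(e), near(c), on(a), on(c), on(d), on(e)}
optimal plan length = 2; 2 ≤ 2

Yes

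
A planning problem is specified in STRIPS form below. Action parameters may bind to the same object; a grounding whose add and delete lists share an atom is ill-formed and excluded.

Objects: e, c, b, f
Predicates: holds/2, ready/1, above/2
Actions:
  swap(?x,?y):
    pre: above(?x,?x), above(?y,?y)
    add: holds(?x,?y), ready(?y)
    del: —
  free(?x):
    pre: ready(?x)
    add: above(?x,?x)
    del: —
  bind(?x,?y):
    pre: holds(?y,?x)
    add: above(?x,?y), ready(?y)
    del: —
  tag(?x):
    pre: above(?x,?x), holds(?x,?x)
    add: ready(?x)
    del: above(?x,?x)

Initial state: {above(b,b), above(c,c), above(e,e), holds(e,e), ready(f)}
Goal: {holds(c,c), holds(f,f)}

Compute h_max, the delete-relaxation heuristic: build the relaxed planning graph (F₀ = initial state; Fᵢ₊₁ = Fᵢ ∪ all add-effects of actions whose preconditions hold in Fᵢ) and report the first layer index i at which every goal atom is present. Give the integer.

F0 = init (5 atoms)
F1 = F0 ∪ {above(f,f), holds(b,b), holds(b,c), holds(b,e), holds(c,b), holds(c,c), holds(c,e), holds(e,b), holds(e,c), ready(b), ready(c), ready(e)}  (17 atoms)
F2 = F1 ∪ {above(b,c), above(b,e), above(c,b), above(c,e), above(e,b), above(e,c), holds(b,f), holds(c,f), holds(e,f), holds(f,b), holds(f,c), holds(f,e), holds(f,f)}  (30 atoms)
goal ⊆ F2  ⇒  h_max = 2

2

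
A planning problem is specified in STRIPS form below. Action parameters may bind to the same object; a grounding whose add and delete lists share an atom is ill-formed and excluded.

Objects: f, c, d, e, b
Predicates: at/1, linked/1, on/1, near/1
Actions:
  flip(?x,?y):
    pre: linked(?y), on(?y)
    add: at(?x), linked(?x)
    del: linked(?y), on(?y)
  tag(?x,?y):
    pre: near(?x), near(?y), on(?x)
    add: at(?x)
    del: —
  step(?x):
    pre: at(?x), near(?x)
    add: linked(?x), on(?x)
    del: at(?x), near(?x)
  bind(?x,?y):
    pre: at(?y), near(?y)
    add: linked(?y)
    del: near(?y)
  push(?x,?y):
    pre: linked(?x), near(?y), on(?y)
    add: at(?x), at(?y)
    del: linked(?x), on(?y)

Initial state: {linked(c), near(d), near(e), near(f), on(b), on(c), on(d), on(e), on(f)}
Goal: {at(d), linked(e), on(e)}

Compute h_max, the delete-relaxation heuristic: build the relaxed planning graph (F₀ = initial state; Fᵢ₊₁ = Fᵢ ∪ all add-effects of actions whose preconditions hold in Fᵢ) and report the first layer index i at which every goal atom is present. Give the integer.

1

F0 = init (9 atoms)
F1 = F0 ∪ {at(b), at(c), at(d), at(e), at(f), linked(b), linked(d), linked(e), linked(f)}  (18 atoms)
goal ⊆ F1  ⇒  h_max = 1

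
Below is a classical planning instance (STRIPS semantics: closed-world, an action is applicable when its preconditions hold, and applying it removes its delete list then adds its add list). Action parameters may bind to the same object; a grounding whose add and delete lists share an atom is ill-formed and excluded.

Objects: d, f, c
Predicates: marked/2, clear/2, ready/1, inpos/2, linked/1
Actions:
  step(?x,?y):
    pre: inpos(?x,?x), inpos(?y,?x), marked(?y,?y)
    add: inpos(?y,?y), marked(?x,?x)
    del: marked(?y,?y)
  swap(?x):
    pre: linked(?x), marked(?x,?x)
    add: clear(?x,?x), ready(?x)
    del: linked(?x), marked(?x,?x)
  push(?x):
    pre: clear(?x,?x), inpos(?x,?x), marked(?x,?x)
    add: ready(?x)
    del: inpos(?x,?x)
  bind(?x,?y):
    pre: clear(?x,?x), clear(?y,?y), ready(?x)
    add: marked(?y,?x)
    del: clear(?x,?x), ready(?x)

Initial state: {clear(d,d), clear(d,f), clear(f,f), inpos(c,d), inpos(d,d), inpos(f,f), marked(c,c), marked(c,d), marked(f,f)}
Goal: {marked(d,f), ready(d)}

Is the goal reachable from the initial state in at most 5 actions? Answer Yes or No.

Yes

1. step(d,c)  →  {clear(d,d), clear(d,f), clear(f,f), inpos(c,c), inpos(c,d), inpos(d,d), inpos(f,f), marked(c,d), marked(d,d), marked(f,f)}
2. push(d)  →  {clear(d,d), clear(d,f), clear(f,f), inpos(c,c), inpos(c,d), inpos(f,f), marked(c,d), marked(d,d), marked(f,f), ready(d)}
3. push(f)  →  {clear(d,d), clear(d,f), clear(f,f), inpos(c,c), inpos(c,d), marked(c,d), marked(d,d), marked(f,f), ready(d), ready(f)}
4. bind(f,d)  →  {clear(d,d), clear(d,f), inpos(c,c), inpos(c,d), marked(c,d), marked(d,d), marked(d,f), marked(f,f), ready(d)}
optimal plan length = 4; 4 ≤ 5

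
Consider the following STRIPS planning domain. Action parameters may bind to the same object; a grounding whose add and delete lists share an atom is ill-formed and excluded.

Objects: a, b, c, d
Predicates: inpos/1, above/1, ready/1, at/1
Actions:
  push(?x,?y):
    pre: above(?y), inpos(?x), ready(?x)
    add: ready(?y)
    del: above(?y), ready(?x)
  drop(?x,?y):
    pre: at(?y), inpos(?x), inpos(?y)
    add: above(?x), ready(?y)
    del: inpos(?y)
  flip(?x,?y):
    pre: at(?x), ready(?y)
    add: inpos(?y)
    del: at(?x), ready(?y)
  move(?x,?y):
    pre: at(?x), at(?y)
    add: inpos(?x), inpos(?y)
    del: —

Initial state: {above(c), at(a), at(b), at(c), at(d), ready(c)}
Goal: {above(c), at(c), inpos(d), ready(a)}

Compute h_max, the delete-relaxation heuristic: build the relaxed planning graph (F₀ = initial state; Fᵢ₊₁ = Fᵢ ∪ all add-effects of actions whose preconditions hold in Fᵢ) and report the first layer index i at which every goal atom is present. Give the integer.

F0 = init (6 atoms)
F1 = F0 ∪ {inpos(a), inpos(b), inpos(c), inpos(d)}  (10 atoms)
F2 = F1 ∪ {above(a), above(b), above(d), ready(a), ready(b), ready(d)}  (16 atoms)
goal ⊆ F2  ⇒  h_max = 2

2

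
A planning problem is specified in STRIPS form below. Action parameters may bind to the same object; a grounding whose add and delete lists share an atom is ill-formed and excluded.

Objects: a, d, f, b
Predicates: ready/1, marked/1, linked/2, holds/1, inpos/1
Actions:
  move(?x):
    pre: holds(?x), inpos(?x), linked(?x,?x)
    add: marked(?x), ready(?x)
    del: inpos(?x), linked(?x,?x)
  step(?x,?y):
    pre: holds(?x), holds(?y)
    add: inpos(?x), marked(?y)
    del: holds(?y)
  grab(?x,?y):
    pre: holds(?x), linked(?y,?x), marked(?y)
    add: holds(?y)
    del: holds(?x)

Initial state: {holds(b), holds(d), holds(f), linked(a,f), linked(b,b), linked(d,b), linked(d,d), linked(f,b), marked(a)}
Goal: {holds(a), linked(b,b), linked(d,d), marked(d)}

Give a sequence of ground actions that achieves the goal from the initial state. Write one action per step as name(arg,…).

step(d,d); grab(f,a)

1. step(d,d)  →  {holds(b), holds(f), inpos(d), linked(a,f), linked(b,b), linked(d,b), linked(d,d), linked(f,b), marked(a), marked(d)}
2. grab(f,a)  →  {holds(a), holds(b), inpos(d), linked(a,f), linked(b,b), linked(d,b), linked(d,d), linked(f,b), marked(a), marked(d)}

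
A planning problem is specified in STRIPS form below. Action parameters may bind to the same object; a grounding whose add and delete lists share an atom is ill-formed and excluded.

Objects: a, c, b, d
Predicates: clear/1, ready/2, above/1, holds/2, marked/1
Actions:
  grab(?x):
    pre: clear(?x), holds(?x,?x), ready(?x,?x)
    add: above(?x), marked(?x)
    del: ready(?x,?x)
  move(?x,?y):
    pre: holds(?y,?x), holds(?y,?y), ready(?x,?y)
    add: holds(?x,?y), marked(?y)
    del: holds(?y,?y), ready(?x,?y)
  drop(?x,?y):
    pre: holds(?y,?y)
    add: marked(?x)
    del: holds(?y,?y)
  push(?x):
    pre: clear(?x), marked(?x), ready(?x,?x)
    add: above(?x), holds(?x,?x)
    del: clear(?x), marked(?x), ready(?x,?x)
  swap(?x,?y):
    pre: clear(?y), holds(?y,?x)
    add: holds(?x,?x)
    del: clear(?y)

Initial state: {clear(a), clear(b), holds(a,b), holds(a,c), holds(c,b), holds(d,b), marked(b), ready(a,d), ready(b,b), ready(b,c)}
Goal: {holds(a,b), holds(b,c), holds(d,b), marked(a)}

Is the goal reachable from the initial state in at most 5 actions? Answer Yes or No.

Yes

1. push(b)  →  {above(b), clear(a), holds(a,b), holds(a,c), holds(b,b), holds(c,b), holds(d,b), ready(a,d), ready(b,c)}
2. drop(a,b)  →  {above(b), clear(a), holds(a,b), holds(a,c), holds(c,b), holds(d,b), marked(a), ready(a,d), ready(b,c)}
3. swap(c,a)  →  {above(b), holds(a,b), holds(a,c), holds(c,b), holds(c,c), holds(d,b), marked(a), ready(a,d), ready(b,c)}
4. move(b,c)  →  {above(b), holds(a,b), holds(a,c), holds(b,c), holds(c,b), holds(d,b), marked(a), marked(c), ready(a,d)}
optimal plan length = 4; 4 ≤ 5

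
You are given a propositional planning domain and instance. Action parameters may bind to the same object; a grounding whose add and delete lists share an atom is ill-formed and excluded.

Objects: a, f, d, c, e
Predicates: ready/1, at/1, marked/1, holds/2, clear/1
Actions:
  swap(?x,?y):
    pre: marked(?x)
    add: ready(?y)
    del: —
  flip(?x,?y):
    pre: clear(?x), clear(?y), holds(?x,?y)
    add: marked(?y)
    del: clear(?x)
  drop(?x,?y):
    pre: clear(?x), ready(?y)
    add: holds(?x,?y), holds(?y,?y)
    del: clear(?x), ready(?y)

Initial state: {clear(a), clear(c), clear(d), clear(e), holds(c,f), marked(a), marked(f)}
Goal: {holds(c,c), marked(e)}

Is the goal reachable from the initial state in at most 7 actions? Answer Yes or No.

1. swap(a,c)  →  {clear(a), clear(c), clear(d), clear(e), holds(c,f), marked(a), marked(f), ready(c)}
2. swap(a,e)  →  {clear(a), clear(c), clear(d), clear(e), holds(c,f), marked(a), marked(f), ready(c), ready(e)}
3. drop(a,c)  →  {clear(c), clear(d), clear(e), holds(a,c), holds(c,c), holds(c,f), marked(a), marked(f), ready(e)}
4. drop(d,e)  →  {clear(c), clear(e), holds(a,c), holds(c,c), holds(c,f), holds(d,e), holds(e,e), marked(a), marked(f)}
5. flip(e,e)  →  {clear(c), holds(a,c), holds(c,c), holds(c,f), holds(d,e), holds(e,e), marked(a), marked(e), marked(f)}
optimal plan length = 5; 5 ≤ 7

Yes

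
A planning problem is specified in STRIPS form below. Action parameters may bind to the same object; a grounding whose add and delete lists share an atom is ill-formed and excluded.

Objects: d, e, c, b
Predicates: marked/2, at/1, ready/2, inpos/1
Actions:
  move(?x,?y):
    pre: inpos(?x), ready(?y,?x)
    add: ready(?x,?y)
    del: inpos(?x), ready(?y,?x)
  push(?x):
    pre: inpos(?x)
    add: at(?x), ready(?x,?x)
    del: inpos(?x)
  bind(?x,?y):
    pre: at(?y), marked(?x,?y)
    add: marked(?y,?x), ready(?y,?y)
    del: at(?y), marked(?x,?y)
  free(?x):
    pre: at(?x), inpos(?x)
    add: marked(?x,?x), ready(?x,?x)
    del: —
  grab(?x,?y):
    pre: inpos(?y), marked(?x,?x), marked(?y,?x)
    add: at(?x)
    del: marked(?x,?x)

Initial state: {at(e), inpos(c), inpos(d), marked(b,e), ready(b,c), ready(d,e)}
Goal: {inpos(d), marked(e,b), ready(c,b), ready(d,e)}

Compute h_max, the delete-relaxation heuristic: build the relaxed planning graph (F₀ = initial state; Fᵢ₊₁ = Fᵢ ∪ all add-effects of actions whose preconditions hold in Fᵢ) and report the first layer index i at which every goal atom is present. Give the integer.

F0 = init (6 atoms)
F1 = F0 ∪ {at(c), at(d), marked(e,b), ready(c,b), ready(c,c), ready(d,d), ready(e,e)}  (13 atoms)
goal ⊆ F1  ⇒  h_max = 1

1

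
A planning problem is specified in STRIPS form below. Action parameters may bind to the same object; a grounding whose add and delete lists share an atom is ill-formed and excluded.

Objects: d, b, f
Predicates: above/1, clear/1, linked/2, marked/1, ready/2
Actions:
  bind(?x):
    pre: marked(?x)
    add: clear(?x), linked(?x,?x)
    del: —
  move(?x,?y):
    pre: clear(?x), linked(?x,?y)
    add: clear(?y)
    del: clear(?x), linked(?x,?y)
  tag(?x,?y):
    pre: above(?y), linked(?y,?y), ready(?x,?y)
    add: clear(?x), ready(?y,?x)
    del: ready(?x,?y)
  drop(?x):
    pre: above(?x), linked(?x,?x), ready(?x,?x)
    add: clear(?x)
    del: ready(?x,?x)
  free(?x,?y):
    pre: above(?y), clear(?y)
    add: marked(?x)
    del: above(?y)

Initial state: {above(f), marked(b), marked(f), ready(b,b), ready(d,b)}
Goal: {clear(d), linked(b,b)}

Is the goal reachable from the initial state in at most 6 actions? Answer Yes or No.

Yes

1. bind(b)  →  {above(f), clear(b), linked(b,b), marked(b), marked(f), ready(b,b), ready(d,b)}
2. bind(f)  →  {above(f), clear(b), clear(f), linked(b,b), linked(f,f), marked(b), marked(f), ready(b,b), ready(d,b)}
3. free(d,f)  →  {clear(b), clear(f), linked(b,b), linked(f,f), marked(b), marked(d), marked(f), ready(b,b), ready(d,b)}
4. bind(d)  →  {clear(b), clear(d), clear(f), linked(b,b), linked(d,d), linked(f,f), marked(b), marked(d), marked(f), ready(b,b), ready(d,b)}
optimal plan length = 4; 4 ≤ 6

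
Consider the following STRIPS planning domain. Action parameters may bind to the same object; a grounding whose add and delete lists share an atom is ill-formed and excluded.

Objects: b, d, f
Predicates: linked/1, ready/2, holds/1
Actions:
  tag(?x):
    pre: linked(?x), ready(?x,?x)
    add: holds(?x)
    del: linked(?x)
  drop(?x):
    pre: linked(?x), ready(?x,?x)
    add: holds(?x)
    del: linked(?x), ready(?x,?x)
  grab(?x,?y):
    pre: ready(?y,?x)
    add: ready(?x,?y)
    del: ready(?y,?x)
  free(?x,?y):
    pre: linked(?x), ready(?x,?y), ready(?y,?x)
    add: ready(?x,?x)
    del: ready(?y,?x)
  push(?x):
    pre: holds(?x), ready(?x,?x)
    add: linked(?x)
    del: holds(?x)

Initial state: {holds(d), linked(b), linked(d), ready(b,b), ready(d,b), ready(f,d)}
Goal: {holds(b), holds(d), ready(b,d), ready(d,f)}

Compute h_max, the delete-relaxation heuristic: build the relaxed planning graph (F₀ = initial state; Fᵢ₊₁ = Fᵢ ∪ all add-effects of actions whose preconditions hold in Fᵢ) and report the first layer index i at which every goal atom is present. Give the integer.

F0 = init (6 atoms)
F1 = F0 ∪ {holds(b), ready(b,d), ready(d,f)}  (9 atoms)
goal ⊆ F1  ⇒  h_max = 1

1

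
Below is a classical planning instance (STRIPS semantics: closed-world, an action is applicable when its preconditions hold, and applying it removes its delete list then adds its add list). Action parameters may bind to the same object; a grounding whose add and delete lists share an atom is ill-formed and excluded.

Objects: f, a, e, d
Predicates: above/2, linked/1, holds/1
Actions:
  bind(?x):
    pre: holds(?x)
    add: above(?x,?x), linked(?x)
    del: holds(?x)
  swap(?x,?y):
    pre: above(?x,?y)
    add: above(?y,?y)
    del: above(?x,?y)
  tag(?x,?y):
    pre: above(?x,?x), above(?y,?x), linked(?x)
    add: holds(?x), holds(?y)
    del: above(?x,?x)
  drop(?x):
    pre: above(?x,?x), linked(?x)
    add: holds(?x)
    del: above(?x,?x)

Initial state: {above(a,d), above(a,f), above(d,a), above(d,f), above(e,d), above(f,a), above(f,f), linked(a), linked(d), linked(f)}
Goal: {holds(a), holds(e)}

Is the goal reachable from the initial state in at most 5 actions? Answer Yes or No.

1. swap(a,d)  →  {above(a,f), above(d,a), above(d,d), above(d,f), above(e,d), above(f,a), above(f,f), linked(a), linked(d), linked(f)}
2. tag(f,a)  →  {above(a,f), above(d,a), above(d,d), above(d,f), above(e,d), above(f,a), holds(a), holds(f), linked(a), linked(d), linked(f)}
3. tag(d,e)  →  {above(a,f), above(d,a), above(d,f), above(e,d), above(f,a), holds(a), holds(d), holds(e), holds(f), linked(a), linked(d), linked(f)}
optimal plan length = 3; 3 ≤ 5

Yes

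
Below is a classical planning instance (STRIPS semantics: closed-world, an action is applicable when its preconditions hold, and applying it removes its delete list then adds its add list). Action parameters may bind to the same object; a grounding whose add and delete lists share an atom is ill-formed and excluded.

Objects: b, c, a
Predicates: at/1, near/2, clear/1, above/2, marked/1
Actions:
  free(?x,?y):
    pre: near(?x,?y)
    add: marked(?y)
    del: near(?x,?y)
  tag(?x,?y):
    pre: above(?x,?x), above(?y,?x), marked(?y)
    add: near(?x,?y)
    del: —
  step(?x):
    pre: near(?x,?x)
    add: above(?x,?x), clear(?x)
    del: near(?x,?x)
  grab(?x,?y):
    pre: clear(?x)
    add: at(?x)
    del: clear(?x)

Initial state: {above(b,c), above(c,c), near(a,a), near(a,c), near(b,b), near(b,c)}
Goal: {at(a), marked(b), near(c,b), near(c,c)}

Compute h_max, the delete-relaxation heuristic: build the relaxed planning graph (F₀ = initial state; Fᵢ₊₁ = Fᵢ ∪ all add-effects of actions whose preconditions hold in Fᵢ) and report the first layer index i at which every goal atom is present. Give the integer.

F0 = init (6 atoms)
F1 = F0 ∪ {above(a,a), above(b,b), clear(a), clear(b), marked(a), marked(b), marked(c)}  (13 atoms)
F2 = F1 ∪ {at(a), at(b), near(c,b), near(c,c)}  (17 atoms)
goal ⊆ F2  ⇒  h_max = 2

2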